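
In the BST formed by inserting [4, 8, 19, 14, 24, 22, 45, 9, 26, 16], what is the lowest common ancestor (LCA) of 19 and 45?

Tree insertion order: [4, 8, 19, 14, 24, 22, 45, 9, 26, 16]
Tree (level-order array): [4, None, 8, None, 19, 14, 24, 9, 16, 22, 45, None, None, None, None, None, None, 26]
In a BST, the LCA of p=19, q=45 is the first node v on the
root-to-leaf path with p <= v <= q (go left if both < v, right if both > v).
Walk from root:
  at 4: both 19 and 45 > 4, go right
  at 8: both 19 and 45 > 8, go right
  at 19: 19 <= 19 <= 45, this is the LCA
LCA = 19


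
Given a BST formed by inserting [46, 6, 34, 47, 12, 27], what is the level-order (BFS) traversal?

Tree insertion order: [46, 6, 34, 47, 12, 27]
Tree (level-order array): [46, 6, 47, None, 34, None, None, 12, None, None, 27]
BFS from the root, enqueuing left then right child of each popped node:
  queue [46] -> pop 46, enqueue [6, 47], visited so far: [46]
  queue [6, 47] -> pop 6, enqueue [34], visited so far: [46, 6]
  queue [47, 34] -> pop 47, enqueue [none], visited so far: [46, 6, 47]
  queue [34] -> pop 34, enqueue [12], visited so far: [46, 6, 47, 34]
  queue [12] -> pop 12, enqueue [27], visited so far: [46, 6, 47, 34, 12]
  queue [27] -> pop 27, enqueue [none], visited so far: [46, 6, 47, 34, 12, 27]
Result: [46, 6, 47, 34, 12, 27]


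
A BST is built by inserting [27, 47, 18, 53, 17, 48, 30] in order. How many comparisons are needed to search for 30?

Search path for 30: 27 -> 47 -> 30
Found: True
Comparisons: 3


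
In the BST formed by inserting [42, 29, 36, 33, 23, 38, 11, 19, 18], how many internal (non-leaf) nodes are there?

Tree built from: [42, 29, 36, 33, 23, 38, 11, 19, 18]
Tree (level-order array): [42, 29, None, 23, 36, 11, None, 33, 38, None, 19, None, None, None, None, 18]
Rule: An internal node has at least one child.
Per-node child counts:
  node 42: 1 child(ren)
  node 29: 2 child(ren)
  node 23: 1 child(ren)
  node 11: 1 child(ren)
  node 19: 1 child(ren)
  node 18: 0 child(ren)
  node 36: 2 child(ren)
  node 33: 0 child(ren)
  node 38: 0 child(ren)
Matching nodes: [42, 29, 23, 11, 19, 36]
Count of internal (non-leaf) nodes: 6


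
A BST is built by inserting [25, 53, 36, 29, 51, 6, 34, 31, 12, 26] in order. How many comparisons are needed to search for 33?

Search path for 33: 25 -> 53 -> 36 -> 29 -> 34 -> 31
Found: False
Comparisons: 6


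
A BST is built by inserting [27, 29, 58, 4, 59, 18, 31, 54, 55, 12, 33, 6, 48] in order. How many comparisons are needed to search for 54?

Search path for 54: 27 -> 29 -> 58 -> 31 -> 54
Found: True
Comparisons: 5


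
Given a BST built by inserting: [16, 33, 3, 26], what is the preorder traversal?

Tree insertion order: [16, 33, 3, 26]
Tree (level-order array): [16, 3, 33, None, None, 26]
Preorder traversal: [16, 3, 33, 26]


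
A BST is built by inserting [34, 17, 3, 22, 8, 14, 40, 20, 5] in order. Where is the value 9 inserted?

Starting tree (level order): [34, 17, 40, 3, 22, None, None, None, 8, 20, None, 5, 14]
Insertion path: 34 -> 17 -> 3 -> 8 -> 14
Result: insert 9 as left child of 14
Final tree (level order): [34, 17, 40, 3, 22, None, None, None, 8, 20, None, 5, 14, None, None, None, None, 9]


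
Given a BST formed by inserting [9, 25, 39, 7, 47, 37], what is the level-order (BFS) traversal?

Tree insertion order: [9, 25, 39, 7, 47, 37]
Tree (level-order array): [9, 7, 25, None, None, None, 39, 37, 47]
BFS from the root, enqueuing left then right child of each popped node:
  queue [9] -> pop 9, enqueue [7, 25], visited so far: [9]
  queue [7, 25] -> pop 7, enqueue [none], visited so far: [9, 7]
  queue [25] -> pop 25, enqueue [39], visited so far: [9, 7, 25]
  queue [39] -> pop 39, enqueue [37, 47], visited so far: [9, 7, 25, 39]
  queue [37, 47] -> pop 37, enqueue [none], visited so far: [9, 7, 25, 39, 37]
  queue [47] -> pop 47, enqueue [none], visited so far: [9, 7, 25, 39, 37, 47]
Result: [9, 7, 25, 39, 37, 47]


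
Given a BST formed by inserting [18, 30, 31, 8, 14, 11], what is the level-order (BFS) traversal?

Tree insertion order: [18, 30, 31, 8, 14, 11]
Tree (level-order array): [18, 8, 30, None, 14, None, 31, 11]
BFS from the root, enqueuing left then right child of each popped node:
  queue [18] -> pop 18, enqueue [8, 30], visited so far: [18]
  queue [8, 30] -> pop 8, enqueue [14], visited so far: [18, 8]
  queue [30, 14] -> pop 30, enqueue [31], visited so far: [18, 8, 30]
  queue [14, 31] -> pop 14, enqueue [11], visited so far: [18, 8, 30, 14]
  queue [31, 11] -> pop 31, enqueue [none], visited so far: [18, 8, 30, 14, 31]
  queue [11] -> pop 11, enqueue [none], visited so far: [18, 8, 30, 14, 31, 11]
Result: [18, 8, 30, 14, 31, 11]


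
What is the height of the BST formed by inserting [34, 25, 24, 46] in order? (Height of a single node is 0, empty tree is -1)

Insertion order: [34, 25, 24, 46]
Tree (level-order array): [34, 25, 46, 24]
Compute height bottom-up (empty subtree = -1):
  height(24) = 1 + max(-1, -1) = 0
  height(25) = 1 + max(0, -1) = 1
  height(46) = 1 + max(-1, -1) = 0
  height(34) = 1 + max(1, 0) = 2
Height = 2


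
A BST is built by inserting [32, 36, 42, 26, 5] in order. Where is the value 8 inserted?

Starting tree (level order): [32, 26, 36, 5, None, None, 42]
Insertion path: 32 -> 26 -> 5
Result: insert 8 as right child of 5
Final tree (level order): [32, 26, 36, 5, None, None, 42, None, 8]


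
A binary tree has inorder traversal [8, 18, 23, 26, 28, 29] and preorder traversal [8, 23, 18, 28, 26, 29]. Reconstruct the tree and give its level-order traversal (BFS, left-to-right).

Inorder:  [8, 18, 23, 26, 28, 29]
Preorder: [8, 23, 18, 28, 26, 29]
Algorithm: preorder visits root first, so consume preorder in order;
for each root, split the current inorder slice at that value into
left-subtree inorder and right-subtree inorder, then recurse.
Recursive splits:
  root=8; inorder splits into left=[], right=[18, 23, 26, 28, 29]
  root=23; inorder splits into left=[18], right=[26, 28, 29]
  root=18; inorder splits into left=[], right=[]
  root=28; inorder splits into left=[26], right=[29]
  root=26; inorder splits into left=[], right=[]
  root=29; inorder splits into left=[], right=[]
Reconstructed level-order: [8, 23, 18, 28, 26, 29]


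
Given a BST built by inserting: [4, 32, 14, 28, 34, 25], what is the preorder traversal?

Tree insertion order: [4, 32, 14, 28, 34, 25]
Tree (level-order array): [4, None, 32, 14, 34, None, 28, None, None, 25]
Preorder traversal: [4, 32, 14, 28, 25, 34]


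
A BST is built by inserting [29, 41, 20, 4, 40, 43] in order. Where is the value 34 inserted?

Starting tree (level order): [29, 20, 41, 4, None, 40, 43]
Insertion path: 29 -> 41 -> 40
Result: insert 34 as left child of 40
Final tree (level order): [29, 20, 41, 4, None, 40, 43, None, None, 34]


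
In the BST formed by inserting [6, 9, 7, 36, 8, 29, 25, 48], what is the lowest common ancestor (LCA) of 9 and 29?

Tree insertion order: [6, 9, 7, 36, 8, 29, 25, 48]
Tree (level-order array): [6, None, 9, 7, 36, None, 8, 29, 48, None, None, 25]
In a BST, the LCA of p=9, q=29 is the first node v on the
root-to-leaf path with p <= v <= q (go left if both < v, right if both > v).
Walk from root:
  at 6: both 9 and 29 > 6, go right
  at 9: 9 <= 9 <= 29, this is the LCA
LCA = 9


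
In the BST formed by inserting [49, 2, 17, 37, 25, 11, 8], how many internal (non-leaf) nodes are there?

Tree built from: [49, 2, 17, 37, 25, 11, 8]
Tree (level-order array): [49, 2, None, None, 17, 11, 37, 8, None, 25]
Rule: An internal node has at least one child.
Per-node child counts:
  node 49: 1 child(ren)
  node 2: 1 child(ren)
  node 17: 2 child(ren)
  node 11: 1 child(ren)
  node 8: 0 child(ren)
  node 37: 1 child(ren)
  node 25: 0 child(ren)
Matching nodes: [49, 2, 17, 11, 37]
Count of internal (non-leaf) nodes: 5


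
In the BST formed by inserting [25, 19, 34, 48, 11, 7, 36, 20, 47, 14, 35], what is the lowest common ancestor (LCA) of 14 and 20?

Tree insertion order: [25, 19, 34, 48, 11, 7, 36, 20, 47, 14, 35]
Tree (level-order array): [25, 19, 34, 11, 20, None, 48, 7, 14, None, None, 36, None, None, None, None, None, 35, 47]
In a BST, the LCA of p=14, q=20 is the first node v on the
root-to-leaf path with p <= v <= q (go left if both < v, right if both > v).
Walk from root:
  at 25: both 14 and 20 < 25, go left
  at 19: 14 <= 19 <= 20, this is the LCA
LCA = 19


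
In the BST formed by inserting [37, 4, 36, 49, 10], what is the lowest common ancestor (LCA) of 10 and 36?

Tree insertion order: [37, 4, 36, 49, 10]
Tree (level-order array): [37, 4, 49, None, 36, None, None, 10]
In a BST, the LCA of p=10, q=36 is the first node v on the
root-to-leaf path with p <= v <= q (go left if both < v, right if both > v).
Walk from root:
  at 37: both 10 and 36 < 37, go left
  at 4: both 10 and 36 > 4, go right
  at 36: 10 <= 36 <= 36, this is the LCA
LCA = 36


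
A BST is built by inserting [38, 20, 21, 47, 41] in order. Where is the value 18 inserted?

Starting tree (level order): [38, 20, 47, None, 21, 41]
Insertion path: 38 -> 20
Result: insert 18 as left child of 20
Final tree (level order): [38, 20, 47, 18, 21, 41]


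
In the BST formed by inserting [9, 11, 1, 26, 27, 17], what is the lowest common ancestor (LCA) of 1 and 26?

Tree insertion order: [9, 11, 1, 26, 27, 17]
Tree (level-order array): [9, 1, 11, None, None, None, 26, 17, 27]
In a BST, the LCA of p=1, q=26 is the first node v on the
root-to-leaf path with p <= v <= q (go left if both < v, right if both > v).
Walk from root:
  at 9: 1 <= 9 <= 26, this is the LCA
LCA = 9


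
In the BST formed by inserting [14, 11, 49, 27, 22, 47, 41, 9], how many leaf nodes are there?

Tree built from: [14, 11, 49, 27, 22, 47, 41, 9]
Tree (level-order array): [14, 11, 49, 9, None, 27, None, None, None, 22, 47, None, None, 41]
Rule: A leaf has 0 children.
Per-node child counts:
  node 14: 2 child(ren)
  node 11: 1 child(ren)
  node 9: 0 child(ren)
  node 49: 1 child(ren)
  node 27: 2 child(ren)
  node 22: 0 child(ren)
  node 47: 1 child(ren)
  node 41: 0 child(ren)
Matching nodes: [9, 22, 41]
Count of leaf nodes: 3


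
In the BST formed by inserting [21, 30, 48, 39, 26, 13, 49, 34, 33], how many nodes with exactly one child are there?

Tree built from: [21, 30, 48, 39, 26, 13, 49, 34, 33]
Tree (level-order array): [21, 13, 30, None, None, 26, 48, None, None, 39, 49, 34, None, None, None, 33]
Rule: These are nodes with exactly 1 non-null child.
Per-node child counts:
  node 21: 2 child(ren)
  node 13: 0 child(ren)
  node 30: 2 child(ren)
  node 26: 0 child(ren)
  node 48: 2 child(ren)
  node 39: 1 child(ren)
  node 34: 1 child(ren)
  node 33: 0 child(ren)
  node 49: 0 child(ren)
Matching nodes: [39, 34]
Count of nodes with exactly one child: 2


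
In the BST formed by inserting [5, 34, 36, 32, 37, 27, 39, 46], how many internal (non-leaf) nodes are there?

Tree built from: [5, 34, 36, 32, 37, 27, 39, 46]
Tree (level-order array): [5, None, 34, 32, 36, 27, None, None, 37, None, None, None, 39, None, 46]
Rule: An internal node has at least one child.
Per-node child counts:
  node 5: 1 child(ren)
  node 34: 2 child(ren)
  node 32: 1 child(ren)
  node 27: 0 child(ren)
  node 36: 1 child(ren)
  node 37: 1 child(ren)
  node 39: 1 child(ren)
  node 46: 0 child(ren)
Matching nodes: [5, 34, 32, 36, 37, 39]
Count of internal (non-leaf) nodes: 6


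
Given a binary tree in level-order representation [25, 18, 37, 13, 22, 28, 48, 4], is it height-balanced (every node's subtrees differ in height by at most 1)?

Tree (level-order array): [25, 18, 37, 13, 22, 28, 48, 4]
Definition: a tree is height-balanced if, at every node, |h(left) - h(right)| <= 1 (empty subtree has height -1).
Bottom-up per-node check:
  node 4: h_left=-1, h_right=-1, diff=0 [OK], height=0
  node 13: h_left=0, h_right=-1, diff=1 [OK], height=1
  node 22: h_left=-1, h_right=-1, diff=0 [OK], height=0
  node 18: h_left=1, h_right=0, diff=1 [OK], height=2
  node 28: h_left=-1, h_right=-1, diff=0 [OK], height=0
  node 48: h_left=-1, h_right=-1, diff=0 [OK], height=0
  node 37: h_left=0, h_right=0, diff=0 [OK], height=1
  node 25: h_left=2, h_right=1, diff=1 [OK], height=3
All nodes satisfy the balance condition.
Result: Balanced


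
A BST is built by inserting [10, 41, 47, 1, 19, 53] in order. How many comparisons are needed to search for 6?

Search path for 6: 10 -> 1
Found: False
Comparisons: 2


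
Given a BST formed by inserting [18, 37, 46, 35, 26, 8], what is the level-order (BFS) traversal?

Tree insertion order: [18, 37, 46, 35, 26, 8]
Tree (level-order array): [18, 8, 37, None, None, 35, 46, 26]
BFS from the root, enqueuing left then right child of each popped node:
  queue [18] -> pop 18, enqueue [8, 37], visited so far: [18]
  queue [8, 37] -> pop 8, enqueue [none], visited so far: [18, 8]
  queue [37] -> pop 37, enqueue [35, 46], visited so far: [18, 8, 37]
  queue [35, 46] -> pop 35, enqueue [26], visited so far: [18, 8, 37, 35]
  queue [46, 26] -> pop 46, enqueue [none], visited so far: [18, 8, 37, 35, 46]
  queue [26] -> pop 26, enqueue [none], visited so far: [18, 8, 37, 35, 46, 26]
Result: [18, 8, 37, 35, 46, 26]


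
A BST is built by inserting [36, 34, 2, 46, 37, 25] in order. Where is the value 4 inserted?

Starting tree (level order): [36, 34, 46, 2, None, 37, None, None, 25]
Insertion path: 36 -> 34 -> 2 -> 25
Result: insert 4 as left child of 25
Final tree (level order): [36, 34, 46, 2, None, 37, None, None, 25, None, None, 4]


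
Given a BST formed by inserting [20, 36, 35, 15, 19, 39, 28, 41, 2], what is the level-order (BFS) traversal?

Tree insertion order: [20, 36, 35, 15, 19, 39, 28, 41, 2]
Tree (level-order array): [20, 15, 36, 2, 19, 35, 39, None, None, None, None, 28, None, None, 41]
BFS from the root, enqueuing left then right child of each popped node:
  queue [20] -> pop 20, enqueue [15, 36], visited so far: [20]
  queue [15, 36] -> pop 15, enqueue [2, 19], visited so far: [20, 15]
  queue [36, 2, 19] -> pop 36, enqueue [35, 39], visited so far: [20, 15, 36]
  queue [2, 19, 35, 39] -> pop 2, enqueue [none], visited so far: [20, 15, 36, 2]
  queue [19, 35, 39] -> pop 19, enqueue [none], visited so far: [20, 15, 36, 2, 19]
  queue [35, 39] -> pop 35, enqueue [28], visited so far: [20, 15, 36, 2, 19, 35]
  queue [39, 28] -> pop 39, enqueue [41], visited so far: [20, 15, 36, 2, 19, 35, 39]
  queue [28, 41] -> pop 28, enqueue [none], visited so far: [20, 15, 36, 2, 19, 35, 39, 28]
  queue [41] -> pop 41, enqueue [none], visited so far: [20, 15, 36, 2, 19, 35, 39, 28, 41]
Result: [20, 15, 36, 2, 19, 35, 39, 28, 41]


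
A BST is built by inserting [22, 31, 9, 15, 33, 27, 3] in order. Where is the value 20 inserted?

Starting tree (level order): [22, 9, 31, 3, 15, 27, 33]
Insertion path: 22 -> 9 -> 15
Result: insert 20 as right child of 15
Final tree (level order): [22, 9, 31, 3, 15, 27, 33, None, None, None, 20]


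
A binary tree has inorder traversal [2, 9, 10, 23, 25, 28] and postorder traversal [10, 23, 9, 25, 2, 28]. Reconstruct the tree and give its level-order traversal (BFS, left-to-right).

Inorder:   [2, 9, 10, 23, 25, 28]
Postorder: [10, 23, 9, 25, 2, 28]
Algorithm: postorder visits root last, so walk postorder right-to-left;
each value is the root of the current inorder slice — split it at that
value, recurse on the right subtree first, then the left.
Recursive splits:
  root=28; inorder splits into left=[2, 9, 10, 23, 25], right=[]
  root=2; inorder splits into left=[], right=[9, 10, 23, 25]
  root=25; inorder splits into left=[9, 10, 23], right=[]
  root=9; inorder splits into left=[], right=[10, 23]
  root=23; inorder splits into left=[10], right=[]
  root=10; inorder splits into left=[], right=[]
Reconstructed level-order: [28, 2, 25, 9, 23, 10]


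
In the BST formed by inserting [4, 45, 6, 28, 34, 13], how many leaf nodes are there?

Tree built from: [4, 45, 6, 28, 34, 13]
Tree (level-order array): [4, None, 45, 6, None, None, 28, 13, 34]
Rule: A leaf has 0 children.
Per-node child counts:
  node 4: 1 child(ren)
  node 45: 1 child(ren)
  node 6: 1 child(ren)
  node 28: 2 child(ren)
  node 13: 0 child(ren)
  node 34: 0 child(ren)
Matching nodes: [13, 34]
Count of leaf nodes: 2


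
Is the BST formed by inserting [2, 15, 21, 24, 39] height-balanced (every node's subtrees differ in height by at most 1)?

Tree (level-order array): [2, None, 15, None, 21, None, 24, None, 39]
Definition: a tree is height-balanced if, at every node, |h(left) - h(right)| <= 1 (empty subtree has height -1).
Bottom-up per-node check:
  node 39: h_left=-1, h_right=-1, diff=0 [OK], height=0
  node 24: h_left=-1, h_right=0, diff=1 [OK], height=1
  node 21: h_left=-1, h_right=1, diff=2 [FAIL (|-1-1|=2 > 1)], height=2
  node 15: h_left=-1, h_right=2, diff=3 [FAIL (|-1-2|=3 > 1)], height=3
  node 2: h_left=-1, h_right=3, diff=4 [FAIL (|-1-3|=4 > 1)], height=4
Node 21 violates the condition: |-1 - 1| = 2 > 1.
Result: Not balanced


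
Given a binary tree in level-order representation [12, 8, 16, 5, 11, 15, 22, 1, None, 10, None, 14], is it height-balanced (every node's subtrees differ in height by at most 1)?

Tree (level-order array): [12, 8, 16, 5, 11, 15, 22, 1, None, 10, None, 14]
Definition: a tree is height-balanced if, at every node, |h(left) - h(right)| <= 1 (empty subtree has height -1).
Bottom-up per-node check:
  node 1: h_left=-1, h_right=-1, diff=0 [OK], height=0
  node 5: h_left=0, h_right=-1, diff=1 [OK], height=1
  node 10: h_left=-1, h_right=-1, diff=0 [OK], height=0
  node 11: h_left=0, h_right=-1, diff=1 [OK], height=1
  node 8: h_left=1, h_right=1, diff=0 [OK], height=2
  node 14: h_left=-1, h_right=-1, diff=0 [OK], height=0
  node 15: h_left=0, h_right=-1, diff=1 [OK], height=1
  node 22: h_left=-1, h_right=-1, diff=0 [OK], height=0
  node 16: h_left=1, h_right=0, diff=1 [OK], height=2
  node 12: h_left=2, h_right=2, diff=0 [OK], height=3
All nodes satisfy the balance condition.
Result: Balanced


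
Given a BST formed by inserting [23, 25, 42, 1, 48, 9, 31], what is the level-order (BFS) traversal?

Tree insertion order: [23, 25, 42, 1, 48, 9, 31]
Tree (level-order array): [23, 1, 25, None, 9, None, 42, None, None, 31, 48]
BFS from the root, enqueuing left then right child of each popped node:
  queue [23] -> pop 23, enqueue [1, 25], visited so far: [23]
  queue [1, 25] -> pop 1, enqueue [9], visited so far: [23, 1]
  queue [25, 9] -> pop 25, enqueue [42], visited so far: [23, 1, 25]
  queue [9, 42] -> pop 9, enqueue [none], visited so far: [23, 1, 25, 9]
  queue [42] -> pop 42, enqueue [31, 48], visited so far: [23, 1, 25, 9, 42]
  queue [31, 48] -> pop 31, enqueue [none], visited so far: [23, 1, 25, 9, 42, 31]
  queue [48] -> pop 48, enqueue [none], visited so far: [23, 1, 25, 9, 42, 31, 48]
Result: [23, 1, 25, 9, 42, 31, 48]


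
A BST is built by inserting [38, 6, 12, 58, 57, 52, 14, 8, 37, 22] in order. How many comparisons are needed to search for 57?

Search path for 57: 38 -> 58 -> 57
Found: True
Comparisons: 3


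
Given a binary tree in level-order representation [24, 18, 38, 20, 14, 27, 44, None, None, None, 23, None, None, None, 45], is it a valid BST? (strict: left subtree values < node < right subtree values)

Level-order array: [24, 18, 38, 20, 14, 27, 44, None, None, None, 23, None, None, None, 45]
Validate using subtree bounds (lo, hi): at each node, require lo < value < hi,
then recurse left with hi=value and right with lo=value.
Preorder trace (stopping at first violation):
  at node 24 with bounds (-inf, +inf): OK
  at node 18 with bounds (-inf, 24): OK
  at node 20 with bounds (-inf, 18): VIOLATION
Node 20 violates its bound: not (-inf < 20 < 18).
Result: Not a valid BST


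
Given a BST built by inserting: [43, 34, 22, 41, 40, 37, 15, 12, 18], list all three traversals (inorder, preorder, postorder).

Tree insertion order: [43, 34, 22, 41, 40, 37, 15, 12, 18]
Tree (level-order array): [43, 34, None, 22, 41, 15, None, 40, None, 12, 18, 37]
Inorder (L, root, R): [12, 15, 18, 22, 34, 37, 40, 41, 43]
Preorder (root, L, R): [43, 34, 22, 15, 12, 18, 41, 40, 37]
Postorder (L, R, root): [12, 18, 15, 22, 37, 40, 41, 34, 43]


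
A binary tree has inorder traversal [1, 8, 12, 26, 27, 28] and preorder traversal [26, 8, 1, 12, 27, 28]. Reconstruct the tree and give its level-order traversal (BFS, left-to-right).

Inorder:  [1, 8, 12, 26, 27, 28]
Preorder: [26, 8, 1, 12, 27, 28]
Algorithm: preorder visits root first, so consume preorder in order;
for each root, split the current inorder slice at that value into
left-subtree inorder and right-subtree inorder, then recurse.
Recursive splits:
  root=26; inorder splits into left=[1, 8, 12], right=[27, 28]
  root=8; inorder splits into left=[1], right=[12]
  root=1; inorder splits into left=[], right=[]
  root=12; inorder splits into left=[], right=[]
  root=27; inorder splits into left=[], right=[28]
  root=28; inorder splits into left=[], right=[]
Reconstructed level-order: [26, 8, 27, 1, 12, 28]


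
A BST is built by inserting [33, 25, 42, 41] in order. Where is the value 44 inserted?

Starting tree (level order): [33, 25, 42, None, None, 41]
Insertion path: 33 -> 42
Result: insert 44 as right child of 42
Final tree (level order): [33, 25, 42, None, None, 41, 44]


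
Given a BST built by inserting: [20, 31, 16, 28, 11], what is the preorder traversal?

Tree insertion order: [20, 31, 16, 28, 11]
Tree (level-order array): [20, 16, 31, 11, None, 28]
Preorder traversal: [20, 16, 11, 31, 28]


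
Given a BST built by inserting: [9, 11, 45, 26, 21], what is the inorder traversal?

Tree insertion order: [9, 11, 45, 26, 21]
Tree (level-order array): [9, None, 11, None, 45, 26, None, 21]
Inorder traversal: [9, 11, 21, 26, 45]


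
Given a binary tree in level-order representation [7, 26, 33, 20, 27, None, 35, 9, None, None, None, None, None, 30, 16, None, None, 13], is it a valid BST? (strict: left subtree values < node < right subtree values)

Level-order array: [7, 26, 33, 20, 27, None, 35, 9, None, None, None, None, None, 30, 16, None, None, 13]
Validate using subtree bounds (lo, hi): at each node, require lo < value < hi,
then recurse left with hi=value and right with lo=value.
Preorder trace (stopping at first violation):
  at node 7 with bounds (-inf, +inf): OK
  at node 26 with bounds (-inf, 7): VIOLATION
Node 26 violates its bound: not (-inf < 26 < 7).
Result: Not a valid BST


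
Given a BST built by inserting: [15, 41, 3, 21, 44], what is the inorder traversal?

Tree insertion order: [15, 41, 3, 21, 44]
Tree (level-order array): [15, 3, 41, None, None, 21, 44]
Inorder traversal: [3, 15, 21, 41, 44]


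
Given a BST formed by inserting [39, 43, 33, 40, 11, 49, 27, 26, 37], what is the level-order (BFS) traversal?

Tree insertion order: [39, 43, 33, 40, 11, 49, 27, 26, 37]
Tree (level-order array): [39, 33, 43, 11, 37, 40, 49, None, 27, None, None, None, None, None, None, 26]
BFS from the root, enqueuing left then right child of each popped node:
  queue [39] -> pop 39, enqueue [33, 43], visited so far: [39]
  queue [33, 43] -> pop 33, enqueue [11, 37], visited so far: [39, 33]
  queue [43, 11, 37] -> pop 43, enqueue [40, 49], visited so far: [39, 33, 43]
  queue [11, 37, 40, 49] -> pop 11, enqueue [27], visited so far: [39, 33, 43, 11]
  queue [37, 40, 49, 27] -> pop 37, enqueue [none], visited so far: [39, 33, 43, 11, 37]
  queue [40, 49, 27] -> pop 40, enqueue [none], visited so far: [39, 33, 43, 11, 37, 40]
  queue [49, 27] -> pop 49, enqueue [none], visited so far: [39, 33, 43, 11, 37, 40, 49]
  queue [27] -> pop 27, enqueue [26], visited so far: [39, 33, 43, 11, 37, 40, 49, 27]
  queue [26] -> pop 26, enqueue [none], visited so far: [39, 33, 43, 11, 37, 40, 49, 27, 26]
Result: [39, 33, 43, 11, 37, 40, 49, 27, 26]


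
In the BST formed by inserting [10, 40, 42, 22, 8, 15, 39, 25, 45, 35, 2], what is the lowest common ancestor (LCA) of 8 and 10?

Tree insertion order: [10, 40, 42, 22, 8, 15, 39, 25, 45, 35, 2]
Tree (level-order array): [10, 8, 40, 2, None, 22, 42, None, None, 15, 39, None, 45, None, None, 25, None, None, None, None, 35]
In a BST, the LCA of p=8, q=10 is the first node v on the
root-to-leaf path with p <= v <= q (go left if both < v, right if both > v).
Walk from root:
  at 10: 8 <= 10 <= 10, this is the LCA
LCA = 10


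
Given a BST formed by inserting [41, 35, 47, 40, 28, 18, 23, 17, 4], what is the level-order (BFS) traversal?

Tree insertion order: [41, 35, 47, 40, 28, 18, 23, 17, 4]
Tree (level-order array): [41, 35, 47, 28, 40, None, None, 18, None, None, None, 17, 23, 4]
BFS from the root, enqueuing left then right child of each popped node:
  queue [41] -> pop 41, enqueue [35, 47], visited so far: [41]
  queue [35, 47] -> pop 35, enqueue [28, 40], visited so far: [41, 35]
  queue [47, 28, 40] -> pop 47, enqueue [none], visited so far: [41, 35, 47]
  queue [28, 40] -> pop 28, enqueue [18], visited so far: [41, 35, 47, 28]
  queue [40, 18] -> pop 40, enqueue [none], visited so far: [41, 35, 47, 28, 40]
  queue [18] -> pop 18, enqueue [17, 23], visited so far: [41, 35, 47, 28, 40, 18]
  queue [17, 23] -> pop 17, enqueue [4], visited so far: [41, 35, 47, 28, 40, 18, 17]
  queue [23, 4] -> pop 23, enqueue [none], visited so far: [41, 35, 47, 28, 40, 18, 17, 23]
  queue [4] -> pop 4, enqueue [none], visited so far: [41, 35, 47, 28, 40, 18, 17, 23, 4]
Result: [41, 35, 47, 28, 40, 18, 17, 23, 4]


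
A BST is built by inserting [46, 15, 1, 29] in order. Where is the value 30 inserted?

Starting tree (level order): [46, 15, None, 1, 29]
Insertion path: 46 -> 15 -> 29
Result: insert 30 as right child of 29
Final tree (level order): [46, 15, None, 1, 29, None, None, None, 30]


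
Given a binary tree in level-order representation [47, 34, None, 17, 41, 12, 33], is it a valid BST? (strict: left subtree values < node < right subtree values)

Level-order array: [47, 34, None, 17, 41, 12, 33]
Validate using subtree bounds (lo, hi): at each node, require lo < value < hi,
then recurse left with hi=value and right with lo=value.
Preorder trace (stopping at first violation):
  at node 47 with bounds (-inf, +inf): OK
  at node 34 with bounds (-inf, 47): OK
  at node 17 with bounds (-inf, 34): OK
  at node 12 with bounds (-inf, 17): OK
  at node 33 with bounds (17, 34): OK
  at node 41 with bounds (34, 47): OK
No violation found at any node.
Result: Valid BST


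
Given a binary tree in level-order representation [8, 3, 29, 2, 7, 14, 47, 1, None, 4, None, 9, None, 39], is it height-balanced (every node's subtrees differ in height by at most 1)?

Tree (level-order array): [8, 3, 29, 2, 7, 14, 47, 1, None, 4, None, 9, None, 39]
Definition: a tree is height-balanced if, at every node, |h(left) - h(right)| <= 1 (empty subtree has height -1).
Bottom-up per-node check:
  node 1: h_left=-1, h_right=-1, diff=0 [OK], height=0
  node 2: h_left=0, h_right=-1, diff=1 [OK], height=1
  node 4: h_left=-1, h_right=-1, diff=0 [OK], height=0
  node 7: h_left=0, h_right=-1, diff=1 [OK], height=1
  node 3: h_left=1, h_right=1, diff=0 [OK], height=2
  node 9: h_left=-1, h_right=-1, diff=0 [OK], height=0
  node 14: h_left=0, h_right=-1, diff=1 [OK], height=1
  node 39: h_left=-1, h_right=-1, diff=0 [OK], height=0
  node 47: h_left=0, h_right=-1, diff=1 [OK], height=1
  node 29: h_left=1, h_right=1, diff=0 [OK], height=2
  node 8: h_left=2, h_right=2, diff=0 [OK], height=3
All nodes satisfy the balance condition.
Result: Balanced


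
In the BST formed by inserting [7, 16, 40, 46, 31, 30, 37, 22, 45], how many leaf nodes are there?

Tree built from: [7, 16, 40, 46, 31, 30, 37, 22, 45]
Tree (level-order array): [7, None, 16, None, 40, 31, 46, 30, 37, 45, None, 22]
Rule: A leaf has 0 children.
Per-node child counts:
  node 7: 1 child(ren)
  node 16: 1 child(ren)
  node 40: 2 child(ren)
  node 31: 2 child(ren)
  node 30: 1 child(ren)
  node 22: 0 child(ren)
  node 37: 0 child(ren)
  node 46: 1 child(ren)
  node 45: 0 child(ren)
Matching nodes: [22, 37, 45]
Count of leaf nodes: 3


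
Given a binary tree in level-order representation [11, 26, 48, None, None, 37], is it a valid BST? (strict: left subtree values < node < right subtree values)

Level-order array: [11, 26, 48, None, None, 37]
Validate using subtree bounds (lo, hi): at each node, require lo < value < hi,
then recurse left with hi=value and right with lo=value.
Preorder trace (stopping at first violation):
  at node 11 with bounds (-inf, +inf): OK
  at node 26 with bounds (-inf, 11): VIOLATION
Node 26 violates its bound: not (-inf < 26 < 11).
Result: Not a valid BST


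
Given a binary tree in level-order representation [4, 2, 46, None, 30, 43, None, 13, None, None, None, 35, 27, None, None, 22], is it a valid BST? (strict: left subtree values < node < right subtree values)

Level-order array: [4, 2, 46, None, 30, 43, None, 13, None, None, None, 35, 27, None, None, 22]
Validate using subtree bounds (lo, hi): at each node, require lo < value < hi,
then recurse left with hi=value and right with lo=value.
Preorder trace (stopping at first violation):
  at node 4 with bounds (-inf, +inf): OK
  at node 2 with bounds (-inf, 4): OK
  at node 30 with bounds (2, 4): VIOLATION
Node 30 violates its bound: not (2 < 30 < 4).
Result: Not a valid BST


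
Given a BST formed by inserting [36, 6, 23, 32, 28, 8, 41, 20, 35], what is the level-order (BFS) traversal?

Tree insertion order: [36, 6, 23, 32, 28, 8, 41, 20, 35]
Tree (level-order array): [36, 6, 41, None, 23, None, None, 8, 32, None, 20, 28, 35]
BFS from the root, enqueuing left then right child of each popped node:
  queue [36] -> pop 36, enqueue [6, 41], visited so far: [36]
  queue [6, 41] -> pop 6, enqueue [23], visited so far: [36, 6]
  queue [41, 23] -> pop 41, enqueue [none], visited so far: [36, 6, 41]
  queue [23] -> pop 23, enqueue [8, 32], visited so far: [36, 6, 41, 23]
  queue [8, 32] -> pop 8, enqueue [20], visited so far: [36, 6, 41, 23, 8]
  queue [32, 20] -> pop 32, enqueue [28, 35], visited so far: [36, 6, 41, 23, 8, 32]
  queue [20, 28, 35] -> pop 20, enqueue [none], visited so far: [36, 6, 41, 23, 8, 32, 20]
  queue [28, 35] -> pop 28, enqueue [none], visited so far: [36, 6, 41, 23, 8, 32, 20, 28]
  queue [35] -> pop 35, enqueue [none], visited so far: [36, 6, 41, 23, 8, 32, 20, 28, 35]
Result: [36, 6, 41, 23, 8, 32, 20, 28, 35]


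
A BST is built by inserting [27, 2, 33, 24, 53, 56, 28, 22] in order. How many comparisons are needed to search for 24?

Search path for 24: 27 -> 2 -> 24
Found: True
Comparisons: 3


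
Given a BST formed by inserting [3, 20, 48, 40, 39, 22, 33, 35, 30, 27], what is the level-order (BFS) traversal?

Tree insertion order: [3, 20, 48, 40, 39, 22, 33, 35, 30, 27]
Tree (level-order array): [3, None, 20, None, 48, 40, None, 39, None, 22, None, None, 33, 30, 35, 27]
BFS from the root, enqueuing left then right child of each popped node:
  queue [3] -> pop 3, enqueue [20], visited so far: [3]
  queue [20] -> pop 20, enqueue [48], visited so far: [3, 20]
  queue [48] -> pop 48, enqueue [40], visited so far: [3, 20, 48]
  queue [40] -> pop 40, enqueue [39], visited so far: [3, 20, 48, 40]
  queue [39] -> pop 39, enqueue [22], visited so far: [3, 20, 48, 40, 39]
  queue [22] -> pop 22, enqueue [33], visited so far: [3, 20, 48, 40, 39, 22]
  queue [33] -> pop 33, enqueue [30, 35], visited so far: [3, 20, 48, 40, 39, 22, 33]
  queue [30, 35] -> pop 30, enqueue [27], visited so far: [3, 20, 48, 40, 39, 22, 33, 30]
  queue [35, 27] -> pop 35, enqueue [none], visited so far: [3, 20, 48, 40, 39, 22, 33, 30, 35]
  queue [27] -> pop 27, enqueue [none], visited so far: [3, 20, 48, 40, 39, 22, 33, 30, 35, 27]
Result: [3, 20, 48, 40, 39, 22, 33, 30, 35, 27]


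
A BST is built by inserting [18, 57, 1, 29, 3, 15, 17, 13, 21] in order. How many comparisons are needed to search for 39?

Search path for 39: 18 -> 57 -> 29
Found: False
Comparisons: 3


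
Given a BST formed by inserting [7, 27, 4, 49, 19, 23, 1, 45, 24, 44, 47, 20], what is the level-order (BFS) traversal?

Tree insertion order: [7, 27, 4, 49, 19, 23, 1, 45, 24, 44, 47, 20]
Tree (level-order array): [7, 4, 27, 1, None, 19, 49, None, None, None, 23, 45, None, 20, 24, 44, 47]
BFS from the root, enqueuing left then right child of each popped node:
  queue [7] -> pop 7, enqueue [4, 27], visited so far: [7]
  queue [4, 27] -> pop 4, enqueue [1], visited so far: [7, 4]
  queue [27, 1] -> pop 27, enqueue [19, 49], visited so far: [7, 4, 27]
  queue [1, 19, 49] -> pop 1, enqueue [none], visited so far: [7, 4, 27, 1]
  queue [19, 49] -> pop 19, enqueue [23], visited so far: [7, 4, 27, 1, 19]
  queue [49, 23] -> pop 49, enqueue [45], visited so far: [7, 4, 27, 1, 19, 49]
  queue [23, 45] -> pop 23, enqueue [20, 24], visited so far: [7, 4, 27, 1, 19, 49, 23]
  queue [45, 20, 24] -> pop 45, enqueue [44, 47], visited so far: [7, 4, 27, 1, 19, 49, 23, 45]
  queue [20, 24, 44, 47] -> pop 20, enqueue [none], visited so far: [7, 4, 27, 1, 19, 49, 23, 45, 20]
  queue [24, 44, 47] -> pop 24, enqueue [none], visited so far: [7, 4, 27, 1, 19, 49, 23, 45, 20, 24]
  queue [44, 47] -> pop 44, enqueue [none], visited so far: [7, 4, 27, 1, 19, 49, 23, 45, 20, 24, 44]
  queue [47] -> pop 47, enqueue [none], visited so far: [7, 4, 27, 1, 19, 49, 23, 45, 20, 24, 44, 47]
Result: [7, 4, 27, 1, 19, 49, 23, 45, 20, 24, 44, 47]


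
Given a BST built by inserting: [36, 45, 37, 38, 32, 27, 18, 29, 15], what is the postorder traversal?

Tree insertion order: [36, 45, 37, 38, 32, 27, 18, 29, 15]
Tree (level-order array): [36, 32, 45, 27, None, 37, None, 18, 29, None, 38, 15]
Postorder traversal: [15, 18, 29, 27, 32, 38, 37, 45, 36]


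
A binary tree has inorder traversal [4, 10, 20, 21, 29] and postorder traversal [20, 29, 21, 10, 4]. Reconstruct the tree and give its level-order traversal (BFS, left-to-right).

Inorder:   [4, 10, 20, 21, 29]
Postorder: [20, 29, 21, 10, 4]
Algorithm: postorder visits root last, so walk postorder right-to-left;
each value is the root of the current inorder slice — split it at that
value, recurse on the right subtree first, then the left.
Recursive splits:
  root=4; inorder splits into left=[], right=[10, 20, 21, 29]
  root=10; inorder splits into left=[], right=[20, 21, 29]
  root=21; inorder splits into left=[20], right=[29]
  root=29; inorder splits into left=[], right=[]
  root=20; inorder splits into left=[], right=[]
Reconstructed level-order: [4, 10, 21, 20, 29]


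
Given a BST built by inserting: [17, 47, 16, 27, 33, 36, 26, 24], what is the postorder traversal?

Tree insertion order: [17, 47, 16, 27, 33, 36, 26, 24]
Tree (level-order array): [17, 16, 47, None, None, 27, None, 26, 33, 24, None, None, 36]
Postorder traversal: [16, 24, 26, 36, 33, 27, 47, 17]


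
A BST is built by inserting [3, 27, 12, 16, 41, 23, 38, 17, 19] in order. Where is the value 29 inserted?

Starting tree (level order): [3, None, 27, 12, 41, None, 16, 38, None, None, 23, None, None, 17, None, None, 19]
Insertion path: 3 -> 27 -> 41 -> 38
Result: insert 29 as left child of 38
Final tree (level order): [3, None, 27, 12, 41, None, 16, 38, None, None, 23, 29, None, 17, None, None, None, None, 19]


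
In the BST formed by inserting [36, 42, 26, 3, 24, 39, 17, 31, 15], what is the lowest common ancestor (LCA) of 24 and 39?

Tree insertion order: [36, 42, 26, 3, 24, 39, 17, 31, 15]
Tree (level-order array): [36, 26, 42, 3, 31, 39, None, None, 24, None, None, None, None, 17, None, 15]
In a BST, the LCA of p=24, q=39 is the first node v on the
root-to-leaf path with p <= v <= q (go left if both < v, right if both > v).
Walk from root:
  at 36: 24 <= 36 <= 39, this is the LCA
LCA = 36


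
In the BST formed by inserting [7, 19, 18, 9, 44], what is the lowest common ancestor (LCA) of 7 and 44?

Tree insertion order: [7, 19, 18, 9, 44]
Tree (level-order array): [7, None, 19, 18, 44, 9]
In a BST, the LCA of p=7, q=44 is the first node v on the
root-to-leaf path with p <= v <= q (go left if both < v, right if both > v).
Walk from root:
  at 7: 7 <= 7 <= 44, this is the LCA
LCA = 7


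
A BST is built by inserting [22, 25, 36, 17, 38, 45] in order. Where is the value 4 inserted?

Starting tree (level order): [22, 17, 25, None, None, None, 36, None, 38, None, 45]
Insertion path: 22 -> 17
Result: insert 4 as left child of 17
Final tree (level order): [22, 17, 25, 4, None, None, 36, None, None, None, 38, None, 45]


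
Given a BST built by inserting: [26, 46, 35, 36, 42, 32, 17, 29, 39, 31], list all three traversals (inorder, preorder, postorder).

Tree insertion order: [26, 46, 35, 36, 42, 32, 17, 29, 39, 31]
Tree (level-order array): [26, 17, 46, None, None, 35, None, 32, 36, 29, None, None, 42, None, 31, 39]
Inorder (L, root, R): [17, 26, 29, 31, 32, 35, 36, 39, 42, 46]
Preorder (root, L, R): [26, 17, 46, 35, 32, 29, 31, 36, 42, 39]
Postorder (L, R, root): [17, 31, 29, 32, 39, 42, 36, 35, 46, 26]


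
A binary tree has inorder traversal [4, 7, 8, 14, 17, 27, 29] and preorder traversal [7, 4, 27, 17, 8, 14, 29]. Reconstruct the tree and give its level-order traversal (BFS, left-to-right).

Inorder:  [4, 7, 8, 14, 17, 27, 29]
Preorder: [7, 4, 27, 17, 8, 14, 29]
Algorithm: preorder visits root first, so consume preorder in order;
for each root, split the current inorder slice at that value into
left-subtree inorder and right-subtree inorder, then recurse.
Recursive splits:
  root=7; inorder splits into left=[4], right=[8, 14, 17, 27, 29]
  root=4; inorder splits into left=[], right=[]
  root=27; inorder splits into left=[8, 14, 17], right=[29]
  root=17; inorder splits into left=[8, 14], right=[]
  root=8; inorder splits into left=[], right=[14]
  root=14; inorder splits into left=[], right=[]
  root=29; inorder splits into left=[], right=[]
Reconstructed level-order: [7, 4, 27, 17, 29, 8, 14]


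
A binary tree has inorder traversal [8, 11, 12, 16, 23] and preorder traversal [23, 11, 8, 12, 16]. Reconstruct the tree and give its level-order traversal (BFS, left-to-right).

Inorder:  [8, 11, 12, 16, 23]
Preorder: [23, 11, 8, 12, 16]
Algorithm: preorder visits root first, so consume preorder in order;
for each root, split the current inorder slice at that value into
left-subtree inorder and right-subtree inorder, then recurse.
Recursive splits:
  root=23; inorder splits into left=[8, 11, 12, 16], right=[]
  root=11; inorder splits into left=[8], right=[12, 16]
  root=8; inorder splits into left=[], right=[]
  root=12; inorder splits into left=[], right=[16]
  root=16; inorder splits into left=[], right=[]
Reconstructed level-order: [23, 11, 8, 12, 16]


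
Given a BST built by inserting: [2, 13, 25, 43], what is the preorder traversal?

Tree insertion order: [2, 13, 25, 43]
Tree (level-order array): [2, None, 13, None, 25, None, 43]
Preorder traversal: [2, 13, 25, 43]


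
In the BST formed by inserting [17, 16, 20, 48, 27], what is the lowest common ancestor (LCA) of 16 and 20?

Tree insertion order: [17, 16, 20, 48, 27]
Tree (level-order array): [17, 16, 20, None, None, None, 48, 27]
In a BST, the LCA of p=16, q=20 is the first node v on the
root-to-leaf path with p <= v <= q (go left if both < v, right if both > v).
Walk from root:
  at 17: 16 <= 17 <= 20, this is the LCA
LCA = 17


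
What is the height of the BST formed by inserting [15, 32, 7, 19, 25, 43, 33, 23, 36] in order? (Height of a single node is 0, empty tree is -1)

Insertion order: [15, 32, 7, 19, 25, 43, 33, 23, 36]
Tree (level-order array): [15, 7, 32, None, None, 19, 43, None, 25, 33, None, 23, None, None, 36]
Compute height bottom-up (empty subtree = -1):
  height(7) = 1 + max(-1, -1) = 0
  height(23) = 1 + max(-1, -1) = 0
  height(25) = 1 + max(0, -1) = 1
  height(19) = 1 + max(-1, 1) = 2
  height(36) = 1 + max(-1, -1) = 0
  height(33) = 1 + max(-1, 0) = 1
  height(43) = 1 + max(1, -1) = 2
  height(32) = 1 + max(2, 2) = 3
  height(15) = 1 + max(0, 3) = 4
Height = 4


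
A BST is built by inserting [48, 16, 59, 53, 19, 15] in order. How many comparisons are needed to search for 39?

Search path for 39: 48 -> 16 -> 19
Found: False
Comparisons: 3


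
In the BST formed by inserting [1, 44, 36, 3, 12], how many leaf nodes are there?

Tree built from: [1, 44, 36, 3, 12]
Tree (level-order array): [1, None, 44, 36, None, 3, None, None, 12]
Rule: A leaf has 0 children.
Per-node child counts:
  node 1: 1 child(ren)
  node 44: 1 child(ren)
  node 36: 1 child(ren)
  node 3: 1 child(ren)
  node 12: 0 child(ren)
Matching nodes: [12]
Count of leaf nodes: 1
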